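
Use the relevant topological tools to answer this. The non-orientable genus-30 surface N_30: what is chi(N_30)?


For a non-orientable closed surface with k crosscaps: chi = 2 - k.
Here k = 30.
chi = 2 - 30 = -28

-28


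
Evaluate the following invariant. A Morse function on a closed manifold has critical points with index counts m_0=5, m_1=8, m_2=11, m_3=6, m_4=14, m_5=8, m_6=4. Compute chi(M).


Morse theory: chi(M) = sum_k (-1)^k m_k where m_k = #(index-k critical points).
= (5) + (-8) + (11) + (-6) + (14) + (-8) + (4) = 12

12


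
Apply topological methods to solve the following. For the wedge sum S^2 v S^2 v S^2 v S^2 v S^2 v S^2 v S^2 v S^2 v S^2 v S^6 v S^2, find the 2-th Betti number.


For a wedge of spheres, H_k (k>0) is free on one generator per sphere of dimension k.
Spheres of dimension 2: count = 10.
b_2 = 10

10


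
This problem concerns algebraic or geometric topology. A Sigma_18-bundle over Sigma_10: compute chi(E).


For a fiber bundle F -> E -> B (with CW structure): chi(E) = chi(B) * chi(F).
chi(Sigma_10) = -18, chi(Sigma_18) = -34.
chi(E) = (-18) * (-34) = 612

612


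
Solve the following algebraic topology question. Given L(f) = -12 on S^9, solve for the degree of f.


L(f) = 1 + (-1)^9 deg(f) on S^9.
-12 = 1 + (-1)^9 * deg(f)
(-1)^9 * deg(f) = -13
deg(f) = 13

13


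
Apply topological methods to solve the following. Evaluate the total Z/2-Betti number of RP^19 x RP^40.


dim H^*(RP^n; Z/2) = n+1 (one Z/2 in each degree 0..n).
Total Betti number is multiplicative.
Total = (19+1) * (40+1) = 20 * 41 = 820

820


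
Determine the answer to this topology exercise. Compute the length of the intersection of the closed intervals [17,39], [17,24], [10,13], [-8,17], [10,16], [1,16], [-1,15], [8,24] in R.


Intersection = [max(a_i), min(b_i)] = [17, 13].
Since 17 > 13, the intersection is empty.
Length = 0

0


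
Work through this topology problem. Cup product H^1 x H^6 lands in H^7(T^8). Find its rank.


Cup product: H^p x H^q -> H^{p+q}; here p+q = 1+6 = 7.
rank H^k(T^n) = C(n,k).
C(8,7) = 8

8


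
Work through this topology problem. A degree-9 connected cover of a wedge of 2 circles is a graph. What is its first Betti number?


Nielsen-Schreier: an index-n subgroup of F_r is free of rank 1 + n(r-1).
Equivalently: chi(cover) = n*chi(base); chi(vee_r S^1) = 1 - 2 = -1.
chi(E) = 9*(-1) = -9; rank = 1 - chi(E) = 1 - (-9) = 10.
rank = 1 + 9*(2-1) = 1 + 9 = 10

10


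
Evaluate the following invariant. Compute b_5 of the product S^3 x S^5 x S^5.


Each S^d has Poincare polynomial 1 + t^d.
The product S^3 x S^5 x S^5 has Poincare polynomial prod(1+t^d_i).
Expanding: b_0=1, b_3=1, b_5=2, b_8=2, b_10=1, b_13=1.
b_5 = 2

2


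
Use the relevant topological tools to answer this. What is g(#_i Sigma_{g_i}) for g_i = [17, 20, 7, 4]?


Genus is additive under connected sum of orientable surfaces.
g = 17 + 20 + 7 + 4 = 48

48


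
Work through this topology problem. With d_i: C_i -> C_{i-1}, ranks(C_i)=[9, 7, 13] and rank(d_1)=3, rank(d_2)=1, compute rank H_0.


rank H_k = rank(ker d_k) - rank(im d_{k+1}).
rank(ker d_0) = rank(C_0) - rank(d_0) = 9 - 0 = 9.
rank(im d_{0+1}) = 3.
rank H_0 = 9 - 3 = 6

6


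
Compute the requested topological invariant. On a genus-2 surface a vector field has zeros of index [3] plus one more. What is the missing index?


Poincare-Hopf: sum of indices = chi(M).
chi(Sigma_2) = 2 - 2*2 = -2.
Sum of known indices = 3.
x = chi - (sum known) = -2 - (3) = -5

-5


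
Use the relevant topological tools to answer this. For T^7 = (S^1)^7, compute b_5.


By the Kunneth formula, b_k(T^n) = C(n,k).
b_5(T^7) = C(7,5).
C(7,5) = 7!/(5!*2!) = 21

21


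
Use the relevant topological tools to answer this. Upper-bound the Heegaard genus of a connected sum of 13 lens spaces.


Heegaard genus satisfies g(A#B) <= g(A) + g(B).
Each lens space has g = 1.
Upper bound: 13 * 1 = 13

13


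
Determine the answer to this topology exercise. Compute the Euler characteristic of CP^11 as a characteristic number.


For any closed oriented manifold, <e(TM),[M]> = chi(M).
chi(CP^11) = 11+1 = 12

12


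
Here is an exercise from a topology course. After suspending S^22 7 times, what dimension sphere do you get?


Each suspension raises dimension by 1: Sigma S^n = S^{n+1}.
Sigma^7 S^22 = S^{22+7} = S^29

29


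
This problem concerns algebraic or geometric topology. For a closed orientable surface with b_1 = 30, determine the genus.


For a closed orientable surface: b_1 = 2g.
30 = 2g
g = 30 / 2 = 15

15


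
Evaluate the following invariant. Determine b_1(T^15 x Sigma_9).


pi_1(A x B) = pi_1(A) x pi_1(B); rank of abelianization = b_1.
b_1(T^15) = 15, b_1(Sigma_9) = 2*9 = 18.
b_1(product) = 15 + 18 = 33

33


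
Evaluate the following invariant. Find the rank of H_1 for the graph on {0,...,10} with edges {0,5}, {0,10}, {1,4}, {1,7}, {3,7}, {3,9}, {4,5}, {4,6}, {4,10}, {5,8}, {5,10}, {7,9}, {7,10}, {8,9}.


b_1 = E - V + (number of components).
E = 14, V = 11, components = 2.
b_1 = 14 - 11 + 2 = 5

5


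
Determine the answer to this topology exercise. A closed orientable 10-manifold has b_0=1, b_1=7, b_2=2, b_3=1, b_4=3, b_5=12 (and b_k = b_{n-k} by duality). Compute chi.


By Poincare duality b_k = b_{10-k}, so full Betti numbers: b_0=1, b_1=7, b_2=2, b_3=1, b_4=3, b_5=12, b_6=3, b_7=1, b_8=2, b_9=7, b_10=1.
chi = sum (-1)^k b_k = -16

-16


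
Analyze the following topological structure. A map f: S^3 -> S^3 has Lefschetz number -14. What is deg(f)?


L(f) = 1 + (-1)^3 deg(f) on S^3.
-14 = 1 + (-1)^3 * deg(f)
(-1)^3 * deg(f) = -15
deg(f) = 15

15


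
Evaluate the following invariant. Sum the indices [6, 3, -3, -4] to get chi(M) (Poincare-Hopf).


Poincare-Hopf: chi(M) = sum of indices of zeros.
chi = (6) + (3) + (-3) + (-4) = 2

2


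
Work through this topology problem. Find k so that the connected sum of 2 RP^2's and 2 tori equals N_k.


Since a >= 1, the sum is non-orientable; each T^2 can be replaced by RP^2 # RP^2 (since T^2#RP^2 = 3RP^2).
Total crosscaps k = 2 + 2*2 = 6.
Check via chi: chi = 2*1 + 2*0 - (2+2-1)*2 = -4 = 2 - k = -4. Consistent.

6


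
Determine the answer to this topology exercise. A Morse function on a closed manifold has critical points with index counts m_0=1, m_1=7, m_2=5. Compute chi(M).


Morse theory: chi(M) = sum_k (-1)^k m_k where m_k = #(index-k critical points).
= (1) + (-7) + (5) = -1

-1


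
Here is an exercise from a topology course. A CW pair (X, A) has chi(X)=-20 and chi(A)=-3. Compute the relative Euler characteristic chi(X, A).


Relative Euler characteristic: chi(X, A) = chi(X) - chi(A).
= -20 - (-3) = -17

-17


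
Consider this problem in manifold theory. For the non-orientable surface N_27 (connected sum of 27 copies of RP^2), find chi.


For a non-orientable closed surface with k crosscaps: chi = 2 - k.
Here k = 27.
chi = 2 - 27 = -25

-25


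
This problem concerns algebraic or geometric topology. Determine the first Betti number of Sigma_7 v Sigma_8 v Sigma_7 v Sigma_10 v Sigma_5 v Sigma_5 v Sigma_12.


For a wedge X v Y: reduced H_k(X v Y) = H_k(X) + H_k(Y).
Each Sigma_g contributes b_1 = 2g.
b_1 = 14 + 16 + 14 + 20 + 10 + 10 + 24 = 108

108


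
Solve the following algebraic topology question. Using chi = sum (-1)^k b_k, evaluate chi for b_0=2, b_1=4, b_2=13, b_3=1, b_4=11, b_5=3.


chi = sum_k (-1)^k b_k.
= (2) + (-4) + (13) + (-1) + (11) + (-3)
= 18

18


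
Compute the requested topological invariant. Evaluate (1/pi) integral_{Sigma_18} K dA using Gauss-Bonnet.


Gauss-Bonnet: integral K dA = 2*pi*chi(M).
chi(Sigma_18) = 2 - 2*18 = -34.
(integral K dA)/pi = 2*chi = 2*(-34) = -68

-68


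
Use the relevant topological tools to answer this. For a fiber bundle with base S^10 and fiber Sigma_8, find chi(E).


chi(S^10) = 2 (n even), chi(Sigma_8) = 2 - 2*8 = -14.
chi(E) = 2 * (-14) = -28

-28


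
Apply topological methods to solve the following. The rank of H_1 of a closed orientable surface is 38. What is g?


For a closed orientable surface: b_1 = 2g.
38 = 2g
g = 38 / 2 = 19

19


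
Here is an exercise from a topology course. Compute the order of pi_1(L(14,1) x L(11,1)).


pi_1(X x Y) = pi_1(X) x pi_1(Y).
pi_1(L(14,1)) = Z/14, pi_1(L(11,1)) = Z/11.
|Z/14 x Z/11| = 14 * 11 = 154

154


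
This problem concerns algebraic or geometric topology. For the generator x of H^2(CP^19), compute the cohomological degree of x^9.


|x| = 2 in H^*(CP^n).
|x^9| = 9 * |x| = 9 * 2 = 18

18


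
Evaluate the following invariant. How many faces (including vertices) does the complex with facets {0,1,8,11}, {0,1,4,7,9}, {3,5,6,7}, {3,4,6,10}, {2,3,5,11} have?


Each maximal simplex on m vertices has 2^m - 1 nonempty faces.
Take the union (dedupe shared faces).
Total distinct faces = 79

79


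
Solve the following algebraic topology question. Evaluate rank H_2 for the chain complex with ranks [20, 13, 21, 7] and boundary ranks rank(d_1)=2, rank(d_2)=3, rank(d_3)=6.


rank H_k = rank(ker d_k) - rank(im d_{k+1}).
rank(ker d_2) = rank(C_2) - rank(d_2) = 21 - 3 = 18.
rank(im d_{2+1}) = 6.
rank H_2 = 18 - 6 = 12

12


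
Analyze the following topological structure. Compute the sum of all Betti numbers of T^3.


b_k(T^3) = C(3,k), so the sum over k is sum_k C(3,k) = 2^3.
Total = 2^3 = 8

8


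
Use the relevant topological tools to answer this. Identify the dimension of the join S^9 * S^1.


Join of spheres: S^m * S^n = S^{m+n+1}.
dim = 9 + 1 + 1 = 11

11


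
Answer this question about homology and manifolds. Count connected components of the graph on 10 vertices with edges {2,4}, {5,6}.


Run DFS/union-find over 10 vertices.
V = 10, E = 2.
Number of components = 8

8


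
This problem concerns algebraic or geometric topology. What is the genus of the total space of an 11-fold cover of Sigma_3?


For an n-sheeted cover: chi(E) = n * chi(B).
chi(Sigma_3) = 2 - 2*3 = -4.
chi(E) = 11 * (-4) = -44.
genus(E) = (2 - chi(E))/2 = (2 - (-44))/2 = 46/2 = 23

23


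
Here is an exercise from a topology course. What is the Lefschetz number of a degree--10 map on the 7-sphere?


On S^7: L(f) = tr(f_0*) + (-1)^7 tr(f_7*) = 1 + (-1)^7 * deg(f).
L(f) = 1 + (-1)^7 * -10 = 1 + 10 = 11

11


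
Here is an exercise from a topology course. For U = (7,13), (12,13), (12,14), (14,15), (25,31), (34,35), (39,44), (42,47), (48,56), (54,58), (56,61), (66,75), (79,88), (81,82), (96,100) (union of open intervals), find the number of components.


Sort and merge overlapping open intervals.
Merged: (7,14), (14,15), (25,31), (34,35), (39,47), (48,61), (66,75), (79,88), (96,100).
Number of components = 9

9


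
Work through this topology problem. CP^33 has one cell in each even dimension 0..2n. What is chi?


CP^33 has one cell in each even dimension 0, 2, ..., 2*33 (33+1 cells total).
All cells are even-dimensional, so chi = number of cells.
chi = 33 + 1 = 34

34


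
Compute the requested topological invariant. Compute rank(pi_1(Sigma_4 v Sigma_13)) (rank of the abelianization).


For a wedge: H_1(A v B) = H_1(A) + H_1(B).
b_1(Sigma_4) = 8, b_1(Sigma_13) = 26.
b_1 = 8 + 26 = 34

34


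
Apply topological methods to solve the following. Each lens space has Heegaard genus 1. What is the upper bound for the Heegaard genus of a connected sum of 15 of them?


Heegaard genus satisfies g(A#B) <= g(A) + g(B).
Each lens space has g = 1.
Upper bound: 15 * 1 = 15

15


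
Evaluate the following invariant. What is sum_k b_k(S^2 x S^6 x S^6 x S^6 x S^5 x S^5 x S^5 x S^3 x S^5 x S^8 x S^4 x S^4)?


Total Betti number is multiplicative under products.
Each S^d (d>=1) has total Betti number 2.
There are 12 sphere factors.
Total = 2^12 = 4096

4096


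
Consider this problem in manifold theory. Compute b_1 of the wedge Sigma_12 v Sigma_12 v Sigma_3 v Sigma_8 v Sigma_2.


For a wedge X v Y: reduced H_k(X v Y) = H_k(X) + H_k(Y).
Each Sigma_g contributes b_1 = 2g.
b_1 = 24 + 24 + 6 + 16 + 4 = 74

74


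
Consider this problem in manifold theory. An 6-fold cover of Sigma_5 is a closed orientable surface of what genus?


For an n-sheeted cover: chi(E) = n * chi(B).
chi(Sigma_5) = 2 - 2*5 = -8.
chi(E) = 6 * (-8) = -48.
genus(E) = (2 - chi(E))/2 = (2 - (-48))/2 = 50/2 = 25

25


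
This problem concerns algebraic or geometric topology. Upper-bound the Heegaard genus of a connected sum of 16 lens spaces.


Heegaard genus satisfies g(A#B) <= g(A) + g(B).
Each lens space has g = 1.
Upper bound: 16 * 1 = 16

16


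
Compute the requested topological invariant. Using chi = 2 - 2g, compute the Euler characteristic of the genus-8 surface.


For a closed orientable surface of genus g: chi = 2 - 2g.
Here g = 8.
chi = 2 - 2*8 = 2 - 16 = -14

-14


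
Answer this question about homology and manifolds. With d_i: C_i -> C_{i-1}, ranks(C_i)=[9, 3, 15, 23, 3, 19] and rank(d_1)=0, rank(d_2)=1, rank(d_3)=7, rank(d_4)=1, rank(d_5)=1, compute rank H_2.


rank H_k = rank(ker d_k) - rank(im d_{k+1}).
rank(ker d_2) = rank(C_2) - rank(d_2) = 15 - 1 = 14.
rank(im d_{2+1}) = 7.
rank H_2 = 14 - 7 = 7

7


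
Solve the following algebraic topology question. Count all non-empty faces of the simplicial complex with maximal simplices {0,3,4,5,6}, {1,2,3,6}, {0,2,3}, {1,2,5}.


Each maximal simplex on m vertices has 2^m - 1 nonempty faces.
Take the union (dedupe shared faces).
Total distinct faces = 48

48


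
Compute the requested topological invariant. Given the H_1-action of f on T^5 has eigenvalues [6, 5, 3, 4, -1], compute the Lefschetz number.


For a torus self-map: L(f) = det(I - A) where A acts on H_1.
L(f) = (1-6) * (1-5) * (1-3) * (1-4) * (1--1) = -5 * -4 * -2 * -3 * 2 = 240

240


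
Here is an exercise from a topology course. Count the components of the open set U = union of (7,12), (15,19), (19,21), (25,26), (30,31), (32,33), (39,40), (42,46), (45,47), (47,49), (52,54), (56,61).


Sort and merge overlapping open intervals.
Merged: (7,12), (15,19), (19,21), (25,26), (30,31), (32,33), (39,40), (42,47), (47,49), (52,54), (56,61).
Number of components = 11

11


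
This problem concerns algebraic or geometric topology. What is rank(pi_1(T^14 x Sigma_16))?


pi_1(A x B) = pi_1(A) x pi_1(B); rank of abelianization = b_1.
b_1(T^14) = 14, b_1(Sigma_16) = 2*16 = 32.
b_1(product) = 14 + 32 = 46

46


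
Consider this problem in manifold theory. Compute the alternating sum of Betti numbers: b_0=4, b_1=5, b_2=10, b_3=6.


chi = sum_k (-1)^k b_k.
= (4) + (-5) + (10) + (-6)
= 3

3


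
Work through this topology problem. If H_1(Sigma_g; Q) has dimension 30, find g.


For a closed orientable surface: b_1 = 2g.
30 = 2g
g = 30 / 2 = 15

15


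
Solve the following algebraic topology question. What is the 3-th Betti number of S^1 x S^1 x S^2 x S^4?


Each S^d has Poincare polynomial 1 + t^d.
The product S^1 x S^1 x S^2 x S^4 has Poincare polynomial prod(1+t^d_i).
Expanding: b_0=1, b_1=2, b_2=2, b_3=2, b_4=2, b_5=2, b_6=2, b_7=2, b_8=1.
b_3 = 2

2


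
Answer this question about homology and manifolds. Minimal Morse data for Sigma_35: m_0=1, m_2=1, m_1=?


A perfect Morse function has m_k = b_k.
For Sigma_35: b_0=1, b_1=2g=70, b_2=1.
Saddles m_1 = 2g = 70

70


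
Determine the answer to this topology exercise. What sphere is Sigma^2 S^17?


Each suspension raises dimension by 1: Sigma S^n = S^{n+1}.
Sigma^2 S^17 = S^{17+2} = S^19

19


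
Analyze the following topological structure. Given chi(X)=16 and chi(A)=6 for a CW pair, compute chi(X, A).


Relative Euler characteristic: chi(X, A) = chi(X) - chi(A).
= 16 - (6) = 10

10


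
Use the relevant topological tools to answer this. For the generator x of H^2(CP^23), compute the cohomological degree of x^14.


|x| = 2 in H^*(CP^n).
|x^14| = 14 * |x| = 14 * 2 = 28

28


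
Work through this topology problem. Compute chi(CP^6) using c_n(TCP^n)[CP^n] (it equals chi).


For any closed oriented manifold, <e(TM),[M]> = chi(M).
chi(CP^6) = 6+1 = 7

7


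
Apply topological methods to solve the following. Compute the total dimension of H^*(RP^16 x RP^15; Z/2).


dim H^*(RP^n; Z/2) = n+1 (one Z/2 in each degree 0..n).
Total Betti number is multiplicative.
Total = (16+1) * (15+1) = 17 * 16 = 272

272


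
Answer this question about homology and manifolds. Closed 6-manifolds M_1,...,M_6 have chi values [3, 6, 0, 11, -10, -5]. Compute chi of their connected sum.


For n-manifolds: chi(A#B) = chi(A) + chi(B) - chi(S^6).
chi(S^6) = 1 + (-1)^6 = 2.
chi(#) = (sum chi_i) - (6-1)*chi(S^6) = 5 - 5*2 = -5

-5


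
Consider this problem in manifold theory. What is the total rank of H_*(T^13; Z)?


b_k(T^13) = C(13,k), so the sum over k is sum_k C(13,k) = 2^13.
Total = 2^13 = 8192

8192


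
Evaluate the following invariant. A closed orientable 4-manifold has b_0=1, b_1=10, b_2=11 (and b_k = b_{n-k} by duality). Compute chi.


By Poincare duality b_k = b_{4-k}, so full Betti numbers: b_0=1, b_1=10, b_2=11, b_3=10, b_4=1.
chi = sum (-1)^k b_k = -7

-7


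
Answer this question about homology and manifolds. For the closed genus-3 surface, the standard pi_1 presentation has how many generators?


Standard presentation: pi_1(Sigma_g) = <a_1,b_1,...,a_g,b_g | [a_1,b_1]...[a_g,b_g] = 1>.
Number of generators = 2g = 2*3 = 6

6


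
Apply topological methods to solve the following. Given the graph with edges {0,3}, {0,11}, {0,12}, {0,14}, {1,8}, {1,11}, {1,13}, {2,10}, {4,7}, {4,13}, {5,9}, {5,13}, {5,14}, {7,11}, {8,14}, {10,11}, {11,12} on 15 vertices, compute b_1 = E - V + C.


b_1 = E - V + (number of components).
E = 17, V = 15, components = 2.
b_1 = 17 - 15 + 2 = 4

4


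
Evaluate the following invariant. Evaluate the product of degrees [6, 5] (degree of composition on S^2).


Degree is multiplicative: deg(composition) = product of degrees.
= (6) * (5) = 30

30


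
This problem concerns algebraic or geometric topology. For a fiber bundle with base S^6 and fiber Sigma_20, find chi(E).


chi(S^6) = 2 (n even), chi(Sigma_20) = 2 - 2*20 = -38.
chi(E) = 2 * (-38) = -76

-76


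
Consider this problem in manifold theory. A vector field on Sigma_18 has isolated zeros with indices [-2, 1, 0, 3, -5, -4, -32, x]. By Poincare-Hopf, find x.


Poincare-Hopf: sum of indices = chi(M).
chi(Sigma_18) = 2 - 2*18 = -34.
Sum of known indices = -39.
x = chi - (sum known) = -34 - (-39) = 5

5


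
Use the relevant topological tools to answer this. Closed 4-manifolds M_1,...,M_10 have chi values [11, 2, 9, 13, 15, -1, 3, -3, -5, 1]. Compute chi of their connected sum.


For n-manifolds: chi(A#B) = chi(A) + chi(B) - chi(S^4).
chi(S^4) = 1 + (-1)^4 = 2.
chi(#) = (sum chi_i) - (10-1)*chi(S^4) = 45 - 9*2 = 27

27


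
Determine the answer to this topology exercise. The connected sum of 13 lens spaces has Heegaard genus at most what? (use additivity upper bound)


Heegaard genus satisfies g(A#B) <= g(A) + g(B).
Each lens space has g = 1.
Upper bound: 13 * 1 = 13

13


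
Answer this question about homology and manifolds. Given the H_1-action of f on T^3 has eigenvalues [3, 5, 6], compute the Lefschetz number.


For a torus self-map: L(f) = det(I - A) where A acts on H_1.
L(f) = (1-3) * (1-5) * (1-6) = -2 * -4 * -5 = -40

-40


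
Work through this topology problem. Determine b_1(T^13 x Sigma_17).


pi_1(A x B) = pi_1(A) x pi_1(B); rank of abelianization = b_1.
b_1(T^13) = 13, b_1(Sigma_17) = 2*17 = 34.
b_1(product) = 13 + 34 = 47

47


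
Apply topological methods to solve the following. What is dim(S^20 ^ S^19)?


S^m ^ S^n = S^{m+n}.
k = 20 + 19 = 39

39


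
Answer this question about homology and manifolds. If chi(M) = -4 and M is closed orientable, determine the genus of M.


chi = 2 - 2g for closed orientable surfaces.
-4 = 2 - 2g
2g = 2 - (-4) = 6
g = 3

3


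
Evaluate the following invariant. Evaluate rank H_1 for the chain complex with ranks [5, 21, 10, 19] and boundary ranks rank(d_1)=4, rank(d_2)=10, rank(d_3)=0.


rank H_k = rank(ker d_k) - rank(im d_{k+1}).
rank(ker d_1) = rank(C_1) - rank(d_1) = 21 - 4 = 17.
rank(im d_{1+1}) = 10.
rank H_1 = 17 - 10 = 7

7


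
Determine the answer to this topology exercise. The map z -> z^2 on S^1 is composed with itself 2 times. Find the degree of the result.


deg(f) = 2. Degree is multiplicative: deg(f^2) = (deg f)^2.
deg(f^2) = (2)^2 = 4

4


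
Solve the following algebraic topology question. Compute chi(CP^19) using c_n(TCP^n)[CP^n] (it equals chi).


For any closed oriented manifold, <e(TM),[M]> = chi(M).
chi(CP^19) = 19+1 = 20

20


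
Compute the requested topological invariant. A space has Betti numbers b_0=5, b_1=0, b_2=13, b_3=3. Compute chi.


chi = sum_k (-1)^k b_k.
= (5) + (0) + (13) + (-3)
= 15

15


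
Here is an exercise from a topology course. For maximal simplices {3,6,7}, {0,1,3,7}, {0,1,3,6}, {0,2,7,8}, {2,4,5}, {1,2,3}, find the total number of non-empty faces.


Each maximal simplex on m vertices has 2^m - 1 nonempty faces.
Take the union (dedupe shared faces).
Total distinct faces = 46

46


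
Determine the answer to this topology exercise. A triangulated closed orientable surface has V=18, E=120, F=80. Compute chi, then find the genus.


chi = V - E + F = 18 - 120 + 80 = -22
For orientable closed surface: chi = 2 - 2g, so g = (2 - chi)/2.
g = (2 - (-22)) / 2 = 24 / 2 = 12

12


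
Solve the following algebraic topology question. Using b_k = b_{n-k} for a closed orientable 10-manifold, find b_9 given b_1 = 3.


Poincare duality for closed orientable n-manifolds: b_k = b_{n-k}.
Here n = 10, so b_9 = b_1 = 3

3


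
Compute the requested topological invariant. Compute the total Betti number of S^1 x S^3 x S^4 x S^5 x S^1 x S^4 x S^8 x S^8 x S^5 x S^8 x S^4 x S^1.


Total Betti number is multiplicative under products.
Each S^d (d>=1) has total Betti number 2.
There are 12 sphere factors.
Total = 2^12 = 4096

4096


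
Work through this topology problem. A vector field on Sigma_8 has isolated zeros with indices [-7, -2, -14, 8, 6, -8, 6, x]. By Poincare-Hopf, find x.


Poincare-Hopf: sum of indices = chi(M).
chi(Sigma_8) = 2 - 2*8 = -14.
Sum of known indices = -11.
x = chi - (sum known) = -14 - (-11) = -3

-3


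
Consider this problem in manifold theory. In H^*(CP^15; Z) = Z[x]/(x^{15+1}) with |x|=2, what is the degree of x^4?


|x| = 2 in H^*(CP^n).
|x^4| = 4 * |x| = 4 * 2 = 8

8


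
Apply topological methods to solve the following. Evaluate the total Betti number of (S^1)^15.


b_k(T^15) = C(15,k), so the sum over k is sum_k C(15,k) = 2^15.
Total = 2^15 = 32768

32768


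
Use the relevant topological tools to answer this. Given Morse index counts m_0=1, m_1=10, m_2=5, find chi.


Morse theory: chi(M) = sum_k (-1)^k m_k where m_k = #(index-k critical points).
= (1) + (-10) + (5) = -4

-4


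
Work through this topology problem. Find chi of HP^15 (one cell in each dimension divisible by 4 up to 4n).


HP^15 has one cell in each dimension 0, 4, ..., 4*15 (15+1 cells, all even-dim).
chi = 15 + 1 = 16

16


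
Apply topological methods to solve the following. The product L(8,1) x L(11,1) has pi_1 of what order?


pi_1(X x Y) = pi_1(X) x pi_1(Y).
pi_1(L(8,1)) = Z/8, pi_1(L(11,1)) = Z/11.
|Z/8 x Z/11| = 8 * 11 = 88

88


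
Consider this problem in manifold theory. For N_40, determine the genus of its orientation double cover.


chi(N_40) = 2 - 40 = -38.
Double cover: chi(Sigma_g) = 2 * chi(N_40) = 2*(-38) = -76.
2 - 2g = -76, so g = (2 - (-76))/2 = 78/2 = 39

39


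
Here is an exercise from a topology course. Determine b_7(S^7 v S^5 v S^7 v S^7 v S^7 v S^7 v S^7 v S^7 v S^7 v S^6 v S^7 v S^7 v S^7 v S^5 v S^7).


For a wedge of spheres, H_k (k>0) is free on one generator per sphere of dimension k.
Spheres of dimension 7: count = 12.
b_7 = 12

12


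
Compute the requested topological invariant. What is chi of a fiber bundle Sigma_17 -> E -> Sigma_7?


For a fiber bundle F -> E -> B (with CW structure): chi(E) = chi(B) * chi(F).
chi(Sigma_7) = -12, chi(Sigma_17) = -32.
chi(E) = (-12) * (-32) = 384

384


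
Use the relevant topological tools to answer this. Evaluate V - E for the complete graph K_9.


K_9: V = 9, E = C(9,2) = 36.
chi = V - E = 9 - 36 = -27

-27


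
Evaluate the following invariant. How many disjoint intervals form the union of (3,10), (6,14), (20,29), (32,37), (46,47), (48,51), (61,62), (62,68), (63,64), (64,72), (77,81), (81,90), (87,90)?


Sort and merge overlapping open intervals.
Merged: (3,14), (20,29), (32,37), (46,47), (48,51), (61,62), (62,72), (77,81), (81,90).
Number of components = 9

9


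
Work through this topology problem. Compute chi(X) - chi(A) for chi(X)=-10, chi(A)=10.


Relative Euler characteristic: chi(X, A) = chi(X) - chi(A).
= -10 - (10) = -20

-20


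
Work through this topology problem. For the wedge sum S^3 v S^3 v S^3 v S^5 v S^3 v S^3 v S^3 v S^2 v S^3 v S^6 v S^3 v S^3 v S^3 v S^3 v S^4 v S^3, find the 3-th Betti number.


For a wedge of spheres, H_k (k>0) is free on one generator per sphere of dimension k.
Spheres of dimension 3: count = 12.
b_3 = 12

12


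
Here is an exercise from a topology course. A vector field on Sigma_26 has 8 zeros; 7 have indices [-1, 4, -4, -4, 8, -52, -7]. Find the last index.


Poincare-Hopf: sum of indices = chi(M).
chi(Sigma_26) = 2 - 2*26 = -50.
Sum of known indices = -56.
x = chi - (sum known) = -50 - (-56) = 6

6


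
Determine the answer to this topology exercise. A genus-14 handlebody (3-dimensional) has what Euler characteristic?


A genus-g handlebody deformation retracts to a wedge of g circles.
chi(vee_g S^1) = 1 - g.
chi(H_14) = 1 - 14 = -13

-13


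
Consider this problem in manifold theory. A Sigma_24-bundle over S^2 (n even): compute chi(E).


chi(S^2) = 2 (n even), chi(Sigma_24) = 2 - 2*24 = -46.
chi(E) = 2 * (-46) = -92

-92


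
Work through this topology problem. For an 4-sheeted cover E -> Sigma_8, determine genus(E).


For an n-sheeted cover: chi(E) = n * chi(B).
chi(Sigma_8) = 2 - 2*8 = -14.
chi(E) = 4 * (-14) = -56.
genus(E) = (2 - chi(E))/2 = (2 - (-56))/2 = 58/2 = 29

29


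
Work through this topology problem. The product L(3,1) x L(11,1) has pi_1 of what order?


pi_1(X x Y) = pi_1(X) x pi_1(Y).
pi_1(L(3,1)) = Z/3, pi_1(L(11,1)) = Z/11.
|Z/3 x Z/11| = 3 * 11 = 33

33


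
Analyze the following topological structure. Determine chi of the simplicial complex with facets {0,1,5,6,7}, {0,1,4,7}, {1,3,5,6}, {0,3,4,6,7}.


Enumerate all faces; f-vector: f_0=7, f_1=20, f_2=24, f_3=12, f_4=2.
chi = sum (-1)^k f_k = 1

1


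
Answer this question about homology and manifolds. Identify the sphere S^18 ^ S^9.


S^m ^ S^n = S^{m+n}.
k = 18 + 9 = 27

27


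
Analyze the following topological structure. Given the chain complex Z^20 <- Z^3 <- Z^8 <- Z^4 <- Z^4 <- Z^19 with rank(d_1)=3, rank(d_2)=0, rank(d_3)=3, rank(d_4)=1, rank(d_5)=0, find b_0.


rank H_k = rank(ker d_k) - rank(im d_{k+1}).
rank(ker d_0) = rank(C_0) - rank(d_0) = 20 - 0 = 20.
rank(im d_{0+1}) = 3.
rank H_0 = 20 - 3 = 17

17


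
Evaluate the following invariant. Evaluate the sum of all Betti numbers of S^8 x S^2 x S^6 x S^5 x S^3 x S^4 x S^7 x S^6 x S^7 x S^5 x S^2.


Total Betti number is multiplicative under products.
Each S^d (d>=1) has total Betti number 2.
There are 11 sphere factors.
Total = 2^11 = 2048

2048


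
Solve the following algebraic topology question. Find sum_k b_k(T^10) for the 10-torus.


b_k(T^10) = C(10,k), so the sum over k is sum_k C(10,k) = 2^10.
Total = 2^10 = 1024

1024


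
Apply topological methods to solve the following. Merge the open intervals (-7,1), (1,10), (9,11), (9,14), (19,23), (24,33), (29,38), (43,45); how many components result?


Sort and merge overlapping open intervals.
Merged: (-7,1), (1,14), (19,23), (24,38), (43,45).
Number of components = 5

5


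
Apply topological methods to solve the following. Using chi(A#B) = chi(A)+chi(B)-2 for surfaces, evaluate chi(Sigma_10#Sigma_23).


chi(Sigma_10) = 2 - 2*10 = -18
chi(Sigma_23) = 2 - 2*23 = -44
For surfaces: chi(A#B) = chi(A) + chi(B) - 2.
chi = -18 + -44 - 2 = -64

-64


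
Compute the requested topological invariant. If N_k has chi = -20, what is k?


chi = 2 - k for closed non-orientable surfaces with k crosscaps.
-20 = 2 - k
k = 2 - (-20) = 22

22


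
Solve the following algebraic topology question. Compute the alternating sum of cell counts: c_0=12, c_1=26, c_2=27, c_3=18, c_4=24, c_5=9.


chi = sum_k (-1)^k c_k.
= (-1)^0*12 + (-1)^1*26 + (-1)^2*27 + (-1)^3*18 + (-1)^4*24 + (-1)^5*9
= (12) + (-26) + (27) + (-18) + (24) + (-9)
= 10

10


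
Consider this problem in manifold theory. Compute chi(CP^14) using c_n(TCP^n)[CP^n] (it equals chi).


For any closed oriented manifold, <e(TM),[M]> = chi(M).
chi(CP^14) = 14+1 = 15

15


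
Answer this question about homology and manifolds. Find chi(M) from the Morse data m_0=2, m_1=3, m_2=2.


Morse theory: chi(M) = sum_k (-1)^k m_k where m_k = #(index-k critical points).
= (2) + (-3) + (2) = 1

1


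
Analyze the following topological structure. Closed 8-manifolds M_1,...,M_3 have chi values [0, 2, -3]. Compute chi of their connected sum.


For n-manifolds: chi(A#B) = chi(A) + chi(B) - chi(S^8).
chi(S^8) = 1 + (-1)^8 = 2.
chi(#) = (sum chi_i) - (3-1)*chi(S^8) = -1 - 2*2 = -5

-5


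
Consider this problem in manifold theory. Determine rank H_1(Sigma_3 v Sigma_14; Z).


For a wedge: H_1(A v B) = H_1(A) + H_1(B).
b_1(Sigma_3) = 6, b_1(Sigma_14) = 28.
b_1 = 6 + 28 = 34

34


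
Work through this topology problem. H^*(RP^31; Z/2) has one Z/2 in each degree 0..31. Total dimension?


H^k(RP^31; Z/2) = Z/2 for each 0 <= k <= 31.
Total dimension = 31 + 1 = 32

32


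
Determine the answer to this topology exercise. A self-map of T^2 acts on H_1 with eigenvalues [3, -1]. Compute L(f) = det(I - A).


For a torus self-map: L(f) = det(I - A) where A acts on H_1.
L(f) = (1-3) * (1--1) = -2 * 2 = -4

-4


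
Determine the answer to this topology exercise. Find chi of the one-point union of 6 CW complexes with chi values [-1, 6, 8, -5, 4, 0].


chi(A v B) = chi(A) + chi(B) - 1 (one point identified).
For 6 spaces: chi = (sum chi_i) - (6 - 1).
sum = 12; chi = 12 - 5 = 7

7


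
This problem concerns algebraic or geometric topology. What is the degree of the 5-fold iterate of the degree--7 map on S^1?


deg(f) = -7. Degree is multiplicative: deg(f^5) = (deg f)^5.
deg(f^5) = (-7)^5 = -16807

-16807


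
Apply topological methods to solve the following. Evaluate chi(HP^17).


HP^17 has one cell in each dimension 0, 4, ..., 4*17 (17+1 cells, all even-dim).
chi = 17 + 1 = 18

18


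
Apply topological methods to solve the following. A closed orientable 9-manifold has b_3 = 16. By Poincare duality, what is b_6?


Poincare duality for closed orientable n-manifolds: b_k = b_{n-k}.
Here n = 9, so b_6 = b_3 = 16

16


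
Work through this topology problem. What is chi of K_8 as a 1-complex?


K_8: V = 8, E = C(8,2) = 28.
chi = V - E = 8 - 28 = -20

-20


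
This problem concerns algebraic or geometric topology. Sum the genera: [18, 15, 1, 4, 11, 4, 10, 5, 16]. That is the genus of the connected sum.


Genus is additive under connected sum of orientable surfaces.
g = 18 + 15 + 1 + 4 + 11 + 4 + 10 + 5 + 16 = 84

84


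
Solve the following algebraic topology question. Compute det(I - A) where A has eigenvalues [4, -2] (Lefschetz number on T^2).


For a torus self-map: L(f) = det(I - A) where A acts on H_1.
L(f) = (1-4) * (1--2) = -3 * 3 = -9

-9


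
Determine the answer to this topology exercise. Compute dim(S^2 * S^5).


Join of spheres: S^m * S^n = S^{m+n+1}.
dim = 2 + 5 + 1 = 8

8


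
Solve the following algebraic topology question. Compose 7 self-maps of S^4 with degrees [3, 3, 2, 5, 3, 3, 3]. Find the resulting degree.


Degree is multiplicative: deg(composition) = product of degrees.
= (3) * (3) * (2) * (5) * (3) * (3) * (3) = 2430

2430


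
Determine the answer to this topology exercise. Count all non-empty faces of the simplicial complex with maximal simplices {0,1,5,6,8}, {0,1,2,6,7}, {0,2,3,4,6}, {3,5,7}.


Each maximal simplex on m vertices has 2^m - 1 nonempty faces.
Take the union (dedupe shared faces).
Total distinct faces = 83

83


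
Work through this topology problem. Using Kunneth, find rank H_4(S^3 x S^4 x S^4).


Each S^d has Poincare polynomial 1 + t^d.
The product S^3 x S^4 x S^4 has Poincare polynomial prod(1+t^d_i).
Expanding: b_0=1, b_3=1, b_4=2, b_7=2, b_8=1, b_11=1.
b_4 = 2

2


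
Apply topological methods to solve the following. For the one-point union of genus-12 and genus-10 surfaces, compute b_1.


For a wedge: H_1(A v B) = H_1(A) + H_1(B).
b_1(Sigma_12) = 24, b_1(Sigma_10) = 20.
b_1 = 24 + 20 = 44

44


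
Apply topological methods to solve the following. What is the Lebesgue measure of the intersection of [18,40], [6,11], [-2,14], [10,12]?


Intersection = [max(a_i), min(b_i)] = [18, 11].
Since 18 > 11, the intersection is empty.
Length = 0

0


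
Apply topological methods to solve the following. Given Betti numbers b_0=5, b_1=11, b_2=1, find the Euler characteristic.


chi = sum_k (-1)^k b_k.
= (5) + (-11) + (1)
= -5

-5


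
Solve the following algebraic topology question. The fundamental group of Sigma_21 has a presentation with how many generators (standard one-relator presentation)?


Standard presentation: pi_1(Sigma_g) = <a_1,b_1,...,a_g,b_g | [a_1,b_1]...[a_g,b_g] = 1>.
Number of generators = 2g = 2*21 = 42

42


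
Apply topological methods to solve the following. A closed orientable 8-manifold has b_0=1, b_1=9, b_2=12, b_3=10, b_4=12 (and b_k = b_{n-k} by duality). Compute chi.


By Poincare duality b_k = b_{8-k}, so full Betti numbers: b_0=1, b_1=9, b_2=12, b_3=10, b_4=12, b_5=10, b_6=12, b_7=9, b_8=1.
chi = sum (-1)^k b_k = 0

0


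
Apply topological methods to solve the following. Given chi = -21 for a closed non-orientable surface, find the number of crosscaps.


chi = 2 - k for closed non-orientable surfaces with k crosscaps.
-21 = 2 - k
k = 2 - (-21) = 23

23


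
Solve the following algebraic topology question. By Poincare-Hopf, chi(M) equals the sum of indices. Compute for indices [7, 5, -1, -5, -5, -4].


Poincare-Hopf: chi(M) = sum of indices of zeros.
chi = (7) + (5) + (-1) + (-5) + (-5) + (-4) = -3

-3


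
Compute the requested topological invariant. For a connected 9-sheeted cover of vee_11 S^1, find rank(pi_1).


Nielsen-Schreier: an index-n subgroup of F_r is free of rank 1 + n(r-1).
Equivalently: chi(cover) = n*chi(base); chi(vee_r S^1) = 1 - 11 = -10.
chi(E) = 9*(-10) = -90; rank = 1 - chi(E) = 1 - (-90) = 91.
rank = 1 + 9*(11-1) = 1 + 90 = 91

91


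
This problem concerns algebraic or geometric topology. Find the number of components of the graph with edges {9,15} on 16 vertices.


Run DFS/union-find over 16 vertices.
V = 16, E = 1.
Number of components = 15

15


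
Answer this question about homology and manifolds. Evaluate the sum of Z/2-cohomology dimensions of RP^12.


H^k(RP^12; Z/2) = Z/2 for each 0 <= k <= 12.
Total dimension = 12 + 1 = 13

13


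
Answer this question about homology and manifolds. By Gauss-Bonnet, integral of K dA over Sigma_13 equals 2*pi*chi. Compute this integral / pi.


Gauss-Bonnet: integral K dA = 2*pi*chi(M).
chi(Sigma_13) = 2 - 2*13 = -24.
(integral K dA)/pi = 2*chi = 2*(-24) = -48

-48


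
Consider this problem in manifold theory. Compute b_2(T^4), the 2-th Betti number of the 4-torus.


By the Kunneth formula, b_k(T^n) = C(n,k).
b_2(T^4) = C(4,2).
C(4,2) = 4!/(2!*2!) = 6

6


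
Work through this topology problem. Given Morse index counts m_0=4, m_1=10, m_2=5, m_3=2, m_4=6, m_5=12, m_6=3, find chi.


Morse theory: chi(M) = sum_k (-1)^k m_k where m_k = #(index-k critical points).
= (4) + (-10) + (5) + (-2) + (6) + (-12) + (3) = -6

-6


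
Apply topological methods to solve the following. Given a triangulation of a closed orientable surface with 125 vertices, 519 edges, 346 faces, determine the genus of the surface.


chi = V - E + F = 125 - 519 + 346 = -48
For orientable closed surface: chi = 2 - 2g, so g = (2 - chi)/2.
g = (2 - (-48)) / 2 = 50 / 2 = 25

25


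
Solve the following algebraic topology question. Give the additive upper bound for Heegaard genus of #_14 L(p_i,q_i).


Heegaard genus satisfies g(A#B) <= g(A) + g(B).
Each lens space has g = 1.
Upper bound: 14 * 1 = 14

14


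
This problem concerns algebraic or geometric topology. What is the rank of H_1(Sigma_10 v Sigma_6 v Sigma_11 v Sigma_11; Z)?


For a wedge X v Y: reduced H_k(X v Y) = H_k(X) + H_k(Y).
Each Sigma_g contributes b_1 = 2g.
b_1 = 20 + 12 + 22 + 22 = 76

76


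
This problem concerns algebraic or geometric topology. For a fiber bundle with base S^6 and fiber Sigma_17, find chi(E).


chi(S^6) = 2 (n even), chi(Sigma_17) = 2 - 2*17 = -32.
chi(E) = 2 * (-32) = -64

-64


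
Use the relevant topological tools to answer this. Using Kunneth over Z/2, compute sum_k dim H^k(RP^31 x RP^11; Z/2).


dim H^*(RP^n; Z/2) = n+1 (one Z/2 in each degree 0..n).
Total Betti number is multiplicative.
Total = (31+1) * (11+1) = 32 * 12 = 384

384


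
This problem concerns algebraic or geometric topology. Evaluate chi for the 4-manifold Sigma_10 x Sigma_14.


chi(Sigma_10) = 2 - 2*10 = -18
chi(Sigma_14) = 2 - 2*14 = -26
chi(product) = (-18) * (-26) = 468

468


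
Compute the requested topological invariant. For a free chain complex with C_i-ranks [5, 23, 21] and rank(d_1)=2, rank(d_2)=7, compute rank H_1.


rank H_k = rank(ker d_k) - rank(im d_{k+1}).
rank(ker d_1) = rank(C_1) - rank(d_1) = 23 - 2 = 21.
rank(im d_{1+1}) = 7.
rank H_1 = 21 - 7 = 14

14


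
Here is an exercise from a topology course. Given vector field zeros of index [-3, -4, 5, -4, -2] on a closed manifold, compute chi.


Poincare-Hopf: chi(M) = sum of indices of zeros.
chi = (-3) + (-4) + (5) + (-4) + (-2) = -8

-8


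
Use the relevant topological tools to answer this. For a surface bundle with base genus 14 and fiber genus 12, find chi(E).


For a fiber bundle F -> E -> B (with CW structure): chi(E) = chi(B) * chi(F).
chi(Sigma_14) = -26, chi(Sigma_12) = -22.
chi(E) = (-26) * (-22) = 572

572


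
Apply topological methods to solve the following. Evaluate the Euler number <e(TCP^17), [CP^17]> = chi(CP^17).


For any closed oriented manifold, <e(TM),[M]> = chi(M).
chi(CP^17) = 17+1 = 18

18


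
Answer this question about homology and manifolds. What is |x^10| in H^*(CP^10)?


|x| = 2 in H^*(CP^n).
|x^10| = 10 * |x| = 10 * 2 = 20

20


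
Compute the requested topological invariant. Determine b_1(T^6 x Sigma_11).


pi_1(A x B) = pi_1(A) x pi_1(B); rank of abelianization = b_1.
b_1(T^6) = 6, b_1(Sigma_11) = 2*11 = 22.
b_1(product) = 6 + 22 = 28

28


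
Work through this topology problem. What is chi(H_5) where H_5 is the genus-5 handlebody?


A genus-g handlebody deformation retracts to a wedge of g circles.
chi(vee_g S^1) = 1 - g.
chi(H_5) = 1 - 5 = -4

-4


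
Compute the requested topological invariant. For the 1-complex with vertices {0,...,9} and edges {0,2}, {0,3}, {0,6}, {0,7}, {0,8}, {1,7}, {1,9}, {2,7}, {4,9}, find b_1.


b_1 = E - V + (number of components).
E = 9, V = 10, components = 2.
b_1 = 9 - 10 + 2 = 1

1


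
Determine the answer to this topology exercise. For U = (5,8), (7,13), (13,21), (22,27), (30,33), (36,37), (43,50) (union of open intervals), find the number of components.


Sort and merge overlapping open intervals.
Merged: (5,13), (13,21), (22,27), (30,33), (36,37), (43,50).
Number of components = 6

6
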